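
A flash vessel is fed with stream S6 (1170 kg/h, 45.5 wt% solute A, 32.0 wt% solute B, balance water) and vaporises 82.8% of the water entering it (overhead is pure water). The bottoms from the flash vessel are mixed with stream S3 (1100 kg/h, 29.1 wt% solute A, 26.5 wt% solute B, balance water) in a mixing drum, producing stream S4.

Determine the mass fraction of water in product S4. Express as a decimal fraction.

0.260

Vapour removed = 0.828×0.225×1170 = 217.97 kg/h; concentrate = 952.03 kg/h.
water reaching the mixer = 45.279 (from concentrate) + 1100×0.444 = 533.68 kg/h.
Product flow = 952.03 + 1100 = 2052 kg/h; water fraction = 0.260.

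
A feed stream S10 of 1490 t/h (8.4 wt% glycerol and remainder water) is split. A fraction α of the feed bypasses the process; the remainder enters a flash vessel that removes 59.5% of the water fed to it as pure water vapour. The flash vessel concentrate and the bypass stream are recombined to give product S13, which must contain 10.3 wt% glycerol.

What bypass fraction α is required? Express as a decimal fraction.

All 1490×0.084 = 125.16 t/h of glycerol reaches S13, so S13 = 125.16/0.103 = 1215.1 t/h and vapour = 274.85 t/h.
The evaporator receives (1−α)·1490 of feed at 0.916 water and removes 0.595 of that water:
0.595×0.916×(1−α)×1490 = 274.85
(1−α) = 274.85/812.08 = 0.3385;  α = 0.6615.

0.662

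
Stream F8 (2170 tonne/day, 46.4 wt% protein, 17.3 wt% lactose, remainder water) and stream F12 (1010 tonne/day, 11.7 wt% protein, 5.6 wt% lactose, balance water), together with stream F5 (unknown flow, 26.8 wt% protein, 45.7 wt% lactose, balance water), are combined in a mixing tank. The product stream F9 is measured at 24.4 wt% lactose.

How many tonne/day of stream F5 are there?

Let F5 be the unknown flow. Total out = 3180 + F5.
lactose balance: 431.97 + 0.457·F5 = 0.244·(3180 + F5)
(0.457 − 0.244)·F5 = 0.244×3180 − 431.97 = 343.95
F5 = 343.95 / 0.213 = 1614.8 tonne/day

1615 tonne/day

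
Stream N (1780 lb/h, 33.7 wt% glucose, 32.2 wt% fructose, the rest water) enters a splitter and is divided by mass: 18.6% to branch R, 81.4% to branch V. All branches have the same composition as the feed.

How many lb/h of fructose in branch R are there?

Branch R total = 0.186×1780 = 331.08 lb/h.
fructose in R = 0.322×331.08 = 106.61 lb/h.

106.6 lb/h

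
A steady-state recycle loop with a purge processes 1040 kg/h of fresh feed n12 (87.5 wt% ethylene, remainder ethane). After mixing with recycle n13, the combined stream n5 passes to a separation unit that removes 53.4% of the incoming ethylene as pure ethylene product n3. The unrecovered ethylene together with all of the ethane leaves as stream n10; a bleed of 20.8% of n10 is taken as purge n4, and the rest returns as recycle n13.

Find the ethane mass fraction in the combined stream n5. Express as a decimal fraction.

ethane enters only via n12 and leaves only via the purge: 1040×0.125 = 0.208×(ethane in n10), and the separation unit passes all ethane, so ethane in n5 = ethane in n10 = 625 kg/h.
ethylene in n5: m_A = 1040×0.875 + (1−0.208)·(1−0.534)·m_A, so m_A = 910/0.6309 = 1442.3 kg/h.
n5 = 1442.3 + 625 = 2067.3 kg/h.
ethane fraction in n5 = 625/2067.3 = 0.3023.

0.3023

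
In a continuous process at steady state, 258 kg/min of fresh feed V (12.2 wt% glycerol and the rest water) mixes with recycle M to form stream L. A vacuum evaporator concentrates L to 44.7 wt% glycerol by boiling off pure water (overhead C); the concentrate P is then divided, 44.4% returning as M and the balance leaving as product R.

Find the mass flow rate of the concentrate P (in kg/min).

Overall glycerol balance (none leaves overhead): glycerol in fresh feed = glycerol in product, i.e. 258×0.122 = (1−0.444)·P·0.447.
P = 31.476/(0.447×0.556) = 126.65 kg/min.

126.6 kg/min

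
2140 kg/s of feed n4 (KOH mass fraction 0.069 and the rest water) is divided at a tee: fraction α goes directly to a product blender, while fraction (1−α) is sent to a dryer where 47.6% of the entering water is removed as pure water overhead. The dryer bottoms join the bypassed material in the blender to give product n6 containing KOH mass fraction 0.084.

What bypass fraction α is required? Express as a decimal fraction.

All 2140×0.069 = 147.66 kg/s of KOH reaches n6, so n6 = 147.66/0.084 = 1757.9 kg/s and vapour = 382.14 kg/s.
The evaporator receives (1−α)·2140 of feed at 0.931 water and removes 0.476 of that water:
0.476×0.931×(1−α)×2140 = 382.14
(1−α) = 382.14/948.35 = 0.4030;  α = 0.5970.

0.597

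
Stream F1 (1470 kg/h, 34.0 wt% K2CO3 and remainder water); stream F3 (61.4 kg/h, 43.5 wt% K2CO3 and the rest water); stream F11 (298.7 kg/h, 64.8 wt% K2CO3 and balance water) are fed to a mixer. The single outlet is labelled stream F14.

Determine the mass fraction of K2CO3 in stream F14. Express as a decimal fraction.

Total flow out = 1470 + 61.4 + 298.7 = 1830.1 kg/h.
K2CO3 in = 1470×0.340 + 61.4×0.435 + 298.7×0.648 = 720.07 kg/h.
K2CO3 mass fraction in F14 = 720.07/1830.1 = 0.3935.

0.3935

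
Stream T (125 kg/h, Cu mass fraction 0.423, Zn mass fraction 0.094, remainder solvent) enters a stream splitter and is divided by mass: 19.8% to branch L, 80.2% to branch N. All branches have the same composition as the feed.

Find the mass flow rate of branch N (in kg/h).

100.2 kg/h

Branch N flow = 0.802×125 = 100.25 kg/h.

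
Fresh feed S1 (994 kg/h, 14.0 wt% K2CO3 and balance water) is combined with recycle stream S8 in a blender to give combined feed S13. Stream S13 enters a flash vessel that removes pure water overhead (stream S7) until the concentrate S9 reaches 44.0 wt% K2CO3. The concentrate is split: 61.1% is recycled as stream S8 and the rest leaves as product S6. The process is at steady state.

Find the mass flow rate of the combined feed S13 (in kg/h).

1491 kg/h

Overall K2CO3 balance (none leaves overhead): K2CO3 in fresh feed = K2CO3 in product, i.e. 994×0.140 = (1−0.611)·S9·0.440.
S9 = 139.16/(0.440×0.389) = 813.04 kg/h.
Recycle S8 = 0.611×813.04 = 496.77 kg/h.
Combined feed S13 = 994 + 496.77 = 1490.8 kg/h.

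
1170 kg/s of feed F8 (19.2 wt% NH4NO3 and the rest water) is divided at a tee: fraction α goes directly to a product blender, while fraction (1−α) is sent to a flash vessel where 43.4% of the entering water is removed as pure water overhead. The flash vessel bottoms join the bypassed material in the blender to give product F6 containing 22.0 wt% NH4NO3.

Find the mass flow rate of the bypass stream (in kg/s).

745.4 kg/s

All 1170×0.192 = 224.64 kg/s of NH4NO3 reaches F6, so F6 = 224.64/0.220 = 1021.1 kg/s and vapour = 148.91 kg/s.
The evaporator receives (1−α)·1170 of feed at 0.808 water and removes 0.434 of that water:
0.434×0.808×(1−α)×1170 = 148.91
(1−α) = 148.91/410.29 = 0.3629;  α = 0.6371.
Bypass flow = 0.6371×1170 = 745.36 kg/s.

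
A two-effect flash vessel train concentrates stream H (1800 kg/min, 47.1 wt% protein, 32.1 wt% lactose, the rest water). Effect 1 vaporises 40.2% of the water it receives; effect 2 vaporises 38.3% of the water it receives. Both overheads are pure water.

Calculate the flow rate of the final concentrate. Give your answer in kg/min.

water in feed = 1800×0.208 = 374.4 kg/min.
After stage 1: water left = (1−0.402)×374.4 = 223.89; stream total = 1649.5 kg/min.
After stage 2: water left = (1−0.383)×223.89 = 138.14; final concentrate = 1563.7 kg/min.

1564 kg/min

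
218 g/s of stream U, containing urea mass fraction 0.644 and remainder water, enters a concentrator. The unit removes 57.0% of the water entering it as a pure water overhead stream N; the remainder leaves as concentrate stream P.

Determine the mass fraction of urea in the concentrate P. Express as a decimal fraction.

0.808

urea is not removed: 218×0.644 = 140.39 g/s of urea enters P.
water entering = 218×0.356 = 77.608 g/s; overhead removed = 0.570×77.608 = 44.237 g/s.
Concentrate = 218 − 44.237 = 173.76 g/s.
Mass fraction = 140.39/173.76 = 0.808.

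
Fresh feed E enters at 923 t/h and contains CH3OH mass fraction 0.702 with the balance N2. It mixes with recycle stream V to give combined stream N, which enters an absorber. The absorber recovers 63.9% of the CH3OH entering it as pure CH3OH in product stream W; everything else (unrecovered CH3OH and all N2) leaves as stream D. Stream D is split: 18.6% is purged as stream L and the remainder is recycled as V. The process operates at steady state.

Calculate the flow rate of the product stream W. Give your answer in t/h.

586.3 t/h

CH3OH in N: m_A = 923×0.702 + (1−0.186)·(1−0.639)·m_A, so m_A = 647.95/0.7061 = 917.58 t/h.
Product W = 0.639×917.58 = 586.33 t/h.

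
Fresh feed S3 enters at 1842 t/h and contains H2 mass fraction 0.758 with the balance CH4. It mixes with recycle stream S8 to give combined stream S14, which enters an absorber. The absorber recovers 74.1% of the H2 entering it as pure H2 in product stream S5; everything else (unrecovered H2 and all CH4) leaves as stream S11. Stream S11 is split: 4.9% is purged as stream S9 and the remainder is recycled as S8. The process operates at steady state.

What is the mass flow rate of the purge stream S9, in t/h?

CH4 enters only via S3 and leaves only via the purge: 1842×0.242 = 0.049×(CH4 in S11), and the absorber passes all CH4, so CH4 in S14 = CH4 in S11 = 9097.2 t/h.
H2 in S14: m_A = 1842×0.758 + (1−0.049)·(1−0.741)·m_A, so m_A = 1396.2/0.7537 = 1852.5 t/h.
S11 = (1−0.741)×1852.5 + 9097.2 = 9577 t/h.
Purge S9 = 0.049×9577 = 469.27 t/h.

469.3 t/h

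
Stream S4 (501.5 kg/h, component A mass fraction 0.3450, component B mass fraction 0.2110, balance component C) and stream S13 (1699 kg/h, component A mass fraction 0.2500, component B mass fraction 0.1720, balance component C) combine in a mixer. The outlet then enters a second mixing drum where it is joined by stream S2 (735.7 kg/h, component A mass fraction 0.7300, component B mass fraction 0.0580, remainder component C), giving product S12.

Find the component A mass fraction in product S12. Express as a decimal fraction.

0.3865

Overall, product flow = 2936.2 kg/h.
component A in = 501.5×0.345 + 1699×0.250 + 735.7×0.730 = 1134.8 kg/h.
component A fraction in S12 = 0.3865.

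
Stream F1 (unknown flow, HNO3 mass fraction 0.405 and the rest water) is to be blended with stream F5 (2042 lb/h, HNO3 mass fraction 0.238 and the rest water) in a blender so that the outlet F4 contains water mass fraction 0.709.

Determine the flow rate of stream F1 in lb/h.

Let F1 be the unknown flow. Total out = 2042 + F1.
water balance: 1556 + 0.595·F1 = 0.709·(2042 + F1)
(0.595 − 0.709)·F1 = 0.709×2042 − 1556 = -108.23
F1 = -108.23 / -0.114 = 949.35 lb/h

949.4 lb/h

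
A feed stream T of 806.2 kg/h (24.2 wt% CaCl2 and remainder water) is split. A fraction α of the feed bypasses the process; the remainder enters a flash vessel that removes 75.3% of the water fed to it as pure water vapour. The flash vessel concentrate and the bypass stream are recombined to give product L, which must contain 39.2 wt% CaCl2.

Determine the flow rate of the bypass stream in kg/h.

265.7 kg/h

All 806.2×0.242 = 195.1 kg/h of CaCl2 reaches L, so L = 195.1/0.392 = 497.71 kg/h and vapour = 308.49 kg/h.
The evaporator receives (1−α)·806.2 of feed at 0.758 water and removes 0.753 of that water:
0.753×0.758×(1−α)×806.2 = 308.49
(1−α) = 308.49/460.16 = 0.6704;  α = 0.3296.
Bypass flow = 0.3296×806.2 = 265.71 kg/h.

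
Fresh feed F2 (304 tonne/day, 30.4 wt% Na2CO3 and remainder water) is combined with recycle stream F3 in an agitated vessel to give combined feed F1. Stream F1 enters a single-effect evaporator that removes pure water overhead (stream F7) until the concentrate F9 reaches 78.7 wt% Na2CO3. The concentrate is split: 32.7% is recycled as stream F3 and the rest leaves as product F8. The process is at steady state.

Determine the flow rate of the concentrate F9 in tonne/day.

Overall Na2CO3 balance (none leaves overhead): Na2CO3 in fresh feed = Na2CO3 in product, i.e. 304×0.304 = (1−0.327)·F9·0.787.
F9 = 92.416/(0.787×0.673) = 174.48 tonne/day.

174.5 tonne/day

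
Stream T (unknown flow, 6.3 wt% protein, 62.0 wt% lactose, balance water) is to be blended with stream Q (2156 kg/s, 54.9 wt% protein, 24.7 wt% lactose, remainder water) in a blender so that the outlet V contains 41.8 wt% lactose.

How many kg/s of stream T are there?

1825 kg/s

Let T be the unknown flow. Total out = 2156 + T.
lactose balance: 532.53 + 0.620·T = 0.418·(2156 + T)
(0.620 − 0.418)·T = 0.418×2156 − 532.53 = 368.68
T = 368.68 / 0.202 = 1825.1 kg/s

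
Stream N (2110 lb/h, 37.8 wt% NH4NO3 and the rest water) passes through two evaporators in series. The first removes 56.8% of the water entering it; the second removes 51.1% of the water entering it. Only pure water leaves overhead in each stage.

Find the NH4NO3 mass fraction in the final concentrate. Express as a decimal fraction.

water in feed = 2110×0.622 = 1312.4 lb/h.
After stage 1: water left = (1−0.568)×1312.4 = 566.97; stream total = 1364.5 lb/h.
After stage 2: water left = (1−0.511)×566.97 = 277.25; final concentrate = 1074.8 lb/h.
NH4NO3 fraction = 797.58/1074.8 = 0.7421.

0.7421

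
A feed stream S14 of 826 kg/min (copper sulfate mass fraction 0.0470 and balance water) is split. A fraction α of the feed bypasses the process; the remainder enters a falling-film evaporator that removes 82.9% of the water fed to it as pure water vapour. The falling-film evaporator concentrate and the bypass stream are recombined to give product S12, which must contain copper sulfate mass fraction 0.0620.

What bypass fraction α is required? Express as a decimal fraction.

All 826×0.047 = 38.822 kg/min of copper sulfate reaches S12, so S12 = 38.822/0.062 = 626.16 kg/min and vapour = 199.84 kg/min.
The evaporator receives (1−α)·826 of feed at 0.953 water and removes 0.829 of that water:
0.829×0.953×(1−α)×826 = 199.84
(1−α) = 199.84/652.57 = 0.3062;  α = 0.6938.

0.694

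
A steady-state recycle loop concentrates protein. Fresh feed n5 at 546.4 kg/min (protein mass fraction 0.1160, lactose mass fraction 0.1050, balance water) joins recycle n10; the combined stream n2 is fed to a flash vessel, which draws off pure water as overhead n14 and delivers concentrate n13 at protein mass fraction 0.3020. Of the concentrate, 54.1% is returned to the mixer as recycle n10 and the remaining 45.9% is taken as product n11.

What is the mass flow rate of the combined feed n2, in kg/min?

793.8 kg/min

Overall protein balance (none leaves overhead): protein in fresh feed = protein in product, i.e. 546.4×0.116 = (1−0.541)·n13·0.302.
n13 = 63.382/(0.302×0.459) = 457.25 kg/min.
Recycle n10 = 0.541×457.25 = 247.37 kg/min.
Combined feed n2 = 546.4 + 247.37 = 793.77 kg/min.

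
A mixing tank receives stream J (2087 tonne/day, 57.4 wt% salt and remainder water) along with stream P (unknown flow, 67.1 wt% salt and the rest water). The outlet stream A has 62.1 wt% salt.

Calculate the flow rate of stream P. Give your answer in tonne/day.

Let P be the unknown flow. Total out = 2087 + P.
salt balance: 1197.9 + 0.671·P = 0.621·(2087 + P)
(0.671 − 0.621)·P = 0.621×2087 − 1197.9 = 98.089
P = 98.089 / 0.050 = 1961.8 tonne/day

1962 tonne/day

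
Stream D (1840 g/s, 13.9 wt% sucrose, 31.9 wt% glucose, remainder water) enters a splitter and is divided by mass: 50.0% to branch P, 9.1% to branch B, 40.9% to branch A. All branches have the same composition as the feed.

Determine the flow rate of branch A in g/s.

Branch A flow = 0.409×1840 = 752.56 g/s.

752.6 g/s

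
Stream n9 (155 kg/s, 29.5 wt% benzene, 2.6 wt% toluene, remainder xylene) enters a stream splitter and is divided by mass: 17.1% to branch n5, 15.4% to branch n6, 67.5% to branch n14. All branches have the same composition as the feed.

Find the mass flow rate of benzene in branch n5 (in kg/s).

Branch n5 total = 0.171×155 = 26.505 kg/s.
benzene in n5 = 0.295×26.505 = 7.819 kg/s.

7.819 kg/s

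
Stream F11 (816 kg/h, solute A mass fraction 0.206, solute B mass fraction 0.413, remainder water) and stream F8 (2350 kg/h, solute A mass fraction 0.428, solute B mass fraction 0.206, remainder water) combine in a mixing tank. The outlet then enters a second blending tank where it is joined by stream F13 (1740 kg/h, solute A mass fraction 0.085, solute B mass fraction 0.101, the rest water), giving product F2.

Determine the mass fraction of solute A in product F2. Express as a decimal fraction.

Overall, product flow = 4906 kg/h.
solute A in = 816×0.206 + 2350×0.428 + 1740×0.085 = 1321.8 kg/h.
solute A fraction in F2 = 0.269.

0.269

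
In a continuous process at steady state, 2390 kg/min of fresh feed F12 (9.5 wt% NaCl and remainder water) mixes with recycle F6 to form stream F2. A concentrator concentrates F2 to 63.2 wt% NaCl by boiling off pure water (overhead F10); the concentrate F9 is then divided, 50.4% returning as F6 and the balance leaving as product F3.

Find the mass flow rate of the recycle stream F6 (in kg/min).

365.1 kg/min

Overall NaCl balance (none leaves overhead): NaCl in fresh feed = NaCl in product, i.e. 2390×0.095 = (1−0.504)·F9·0.632.
F9 = 227.05/(0.632×0.496) = 724.31 kg/min.
Recycle F6 = 0.504×724.31 = 365.05 kg/min.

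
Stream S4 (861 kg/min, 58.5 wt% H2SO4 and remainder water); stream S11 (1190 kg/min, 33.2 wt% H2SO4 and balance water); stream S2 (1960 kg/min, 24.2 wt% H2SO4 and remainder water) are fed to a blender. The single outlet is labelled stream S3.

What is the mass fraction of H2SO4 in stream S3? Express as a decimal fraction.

0.342

Total flow out = 861 + 1190 + 1960 = 4011 kg/min.
H2SO4 in = 861×0.585 + 1190×0.332 + 1960×0.242 = 1373.1 kg/min.
H2SO4 mass fraction in S3 = 1373.1/4011 = 0.342.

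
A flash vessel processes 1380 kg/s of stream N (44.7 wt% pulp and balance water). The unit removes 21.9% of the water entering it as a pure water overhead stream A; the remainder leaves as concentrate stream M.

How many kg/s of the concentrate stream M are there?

water entering = 1380×0.553 = 763.14 kg/s; overhead removed = 0.219×763.14 = 167.13 kg/s.
Concentrate = 1380 − 167.13 = 1212.9 kg/s.

1213 kg/s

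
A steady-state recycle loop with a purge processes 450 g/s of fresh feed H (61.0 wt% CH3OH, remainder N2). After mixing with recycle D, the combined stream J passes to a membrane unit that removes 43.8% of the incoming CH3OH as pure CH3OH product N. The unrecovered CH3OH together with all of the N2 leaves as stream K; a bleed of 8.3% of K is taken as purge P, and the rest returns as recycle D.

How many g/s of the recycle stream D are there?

2231 g/s

N2 enters only via H and leaves only via the purge: 450×0.390 = 0.083×(N2 in K), and the membrane unit passes all N2, so N2 in J = N2 in K = 2114.5 g/s.
CH3OH in J: m_A = 450×0.610 + (1−0.083)·(1−0.438)·m_A, so m_A = 274.5/0.4846 = 566.39 g/s.
K = (1−0.438)×566.39 + 2114.5 = 2432.8 g/s.
Recycle D = (1−0.083)×2432.8 = 2230.9 g/s.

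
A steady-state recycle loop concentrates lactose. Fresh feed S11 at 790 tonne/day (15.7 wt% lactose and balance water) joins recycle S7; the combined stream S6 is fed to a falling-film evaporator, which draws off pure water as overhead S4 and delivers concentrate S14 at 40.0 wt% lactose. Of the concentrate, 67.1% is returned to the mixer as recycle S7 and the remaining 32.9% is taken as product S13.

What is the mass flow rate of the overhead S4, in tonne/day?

Overall lactose balance (none leaves overhead): lactose in fresh feed = lactose in product, i.e. 790×0.157 = (1−0.671)·S14·0.400.
S14 = 124.03/(0.400×0.329) = 942.48 tonne/day.
Recycle S7 = 0.671×942.48 = 632.4 tonne/day.
Combined feed S6 = 790 + 632.4 = 1422.4 tonne/day.
Overhead S4 = S6 − S14 = 1422.4 − 942.48 = 479.93 tonne/day.

479.9 tonne/day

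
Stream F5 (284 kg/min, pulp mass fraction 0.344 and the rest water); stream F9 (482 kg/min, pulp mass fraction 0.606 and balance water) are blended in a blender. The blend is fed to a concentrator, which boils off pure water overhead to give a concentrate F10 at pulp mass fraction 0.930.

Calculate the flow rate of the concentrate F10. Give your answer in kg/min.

pulp entering = 284×0.344 + 482×0.606 = 389.79 kg/min.
All pulp reports to F10, so F10 = 389.79/0.930 = 419.13 kg/min.

419.1 kg/min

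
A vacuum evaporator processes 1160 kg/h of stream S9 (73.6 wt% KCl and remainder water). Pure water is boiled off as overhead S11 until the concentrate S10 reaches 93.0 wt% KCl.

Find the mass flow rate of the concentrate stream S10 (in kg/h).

KCl is conserved: 1160×0.736 = 853.76 kg/h all reports to the concentrate.
Concentrate = 853.76/(target fraction) = 918.02 kg/h.

918 kg/h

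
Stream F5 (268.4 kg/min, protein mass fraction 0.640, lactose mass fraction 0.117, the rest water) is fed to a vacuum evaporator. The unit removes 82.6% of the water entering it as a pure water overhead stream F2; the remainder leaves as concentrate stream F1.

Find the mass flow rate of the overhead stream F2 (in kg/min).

water entering = 268.4×0.243 = 65.221 kg/min; overhead removed = 0.826×65.221 = 53.873 kg/min.

53.87 kg/min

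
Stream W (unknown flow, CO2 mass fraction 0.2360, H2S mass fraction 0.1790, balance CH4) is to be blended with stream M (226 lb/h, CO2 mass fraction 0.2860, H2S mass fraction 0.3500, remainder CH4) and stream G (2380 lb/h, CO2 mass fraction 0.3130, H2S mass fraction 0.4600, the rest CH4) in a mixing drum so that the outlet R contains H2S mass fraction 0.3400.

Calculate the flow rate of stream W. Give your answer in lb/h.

Let W be the unknown flow. Total out = 2606 + W.
H2S balance: 1173.9 + 0.179·W = 0.340·(2606 + W)
(0.179 − 0.340)·W = 0.340×2606 − 1173.9 = -287.86
W = -287.86 / -0.161 = 1788 lb/h

1788 lb/h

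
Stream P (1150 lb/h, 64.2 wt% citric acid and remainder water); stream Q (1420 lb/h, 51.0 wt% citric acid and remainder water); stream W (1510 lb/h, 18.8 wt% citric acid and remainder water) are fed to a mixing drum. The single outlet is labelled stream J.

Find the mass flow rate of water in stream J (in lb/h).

2334 lb/h

water out = water in = 1150×0.358 + 1420×0.490 + 1510×0.812 = 2333.6 lb/h.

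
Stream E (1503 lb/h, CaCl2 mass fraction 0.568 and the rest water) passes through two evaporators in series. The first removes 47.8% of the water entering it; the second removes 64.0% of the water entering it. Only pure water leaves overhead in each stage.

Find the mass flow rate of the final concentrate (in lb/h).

975.7 lb/h

water in feed = 1503×0.432 = 649.3 lb/h.
After stage 1: water left = (1−0.478)×649.3 = 338.93; stream total = 1192.6 lb/h.
After stage 2: water left = (1−0.640)×338.93 = 122.02; final concentrate = 975.72 lb/h.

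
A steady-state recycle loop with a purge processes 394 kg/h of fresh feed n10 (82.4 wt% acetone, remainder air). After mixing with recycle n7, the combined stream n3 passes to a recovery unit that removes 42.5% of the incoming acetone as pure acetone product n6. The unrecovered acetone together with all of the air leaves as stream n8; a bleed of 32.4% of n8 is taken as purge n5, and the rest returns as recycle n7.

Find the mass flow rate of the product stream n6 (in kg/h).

225.7 kg/h

acetone in n3: m_A = 394×0.824 + (1−0.324)·(1−0.425)·m_A, so m_A = 324.66/0.6113 = 531.09 kg/h.
Product n6 = 0.425×531.09 = 225.71 kg/h.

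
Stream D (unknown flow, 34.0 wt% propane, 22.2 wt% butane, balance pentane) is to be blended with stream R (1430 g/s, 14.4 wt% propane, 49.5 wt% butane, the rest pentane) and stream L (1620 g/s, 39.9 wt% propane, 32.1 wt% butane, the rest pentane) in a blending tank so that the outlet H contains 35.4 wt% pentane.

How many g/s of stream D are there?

1308 g/s

Let D be the unknown flow. Total out = 3050 + D.
pentane balance: 969.83 + 0.438·D = 0.354·(3050 + D)
(0.438 − 0.354)·D = 0.354×3050 − 969.83 = 109.87
D = 109.87 / 0.084 = 1308 g/s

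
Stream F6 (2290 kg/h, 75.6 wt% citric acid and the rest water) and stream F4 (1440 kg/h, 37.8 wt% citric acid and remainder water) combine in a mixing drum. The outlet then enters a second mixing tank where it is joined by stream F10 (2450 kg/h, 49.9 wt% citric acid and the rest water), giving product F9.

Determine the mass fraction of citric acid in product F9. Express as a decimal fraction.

Overall, product flow = 6180 kg/h.
citric acid in = 2290×0.756 + 1440×0.378 + 2450×0.499 = 3498.1 kg/h.
citric acid fraction in F9 = 0.566.

0.566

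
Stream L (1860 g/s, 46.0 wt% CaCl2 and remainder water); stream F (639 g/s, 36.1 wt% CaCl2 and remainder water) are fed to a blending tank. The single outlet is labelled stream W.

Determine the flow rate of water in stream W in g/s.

water out = water in = 1860×0.540 + 639×0.639 = 1412.7 g/s.

1413 g/s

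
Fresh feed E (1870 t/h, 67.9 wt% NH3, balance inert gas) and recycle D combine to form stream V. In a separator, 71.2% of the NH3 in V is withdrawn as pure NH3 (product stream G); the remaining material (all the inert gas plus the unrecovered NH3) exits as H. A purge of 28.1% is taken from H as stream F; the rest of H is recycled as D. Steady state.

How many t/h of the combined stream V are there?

3738 t/h

inert gas enters only via E and leaves only via the purge: 1870×0.321 = 0.281×(inert gas in H), and the separator passes all inert gas, so inert gas in V = inert gas in H = 2136.2 t/h.
NH3 in V: m_A = 1870×0.679 + (1−0.281)·(1−0.712)·m_A, so m_A = 1269.7/0.7929 = 1601.3 t/h.
V = 1601.3 + 2136.2 = 3737.5 t/h.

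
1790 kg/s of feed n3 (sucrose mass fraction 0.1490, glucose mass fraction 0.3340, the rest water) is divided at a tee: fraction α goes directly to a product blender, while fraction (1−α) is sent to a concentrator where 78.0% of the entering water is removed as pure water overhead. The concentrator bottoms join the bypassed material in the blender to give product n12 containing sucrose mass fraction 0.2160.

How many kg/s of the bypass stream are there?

All 1790×0.149 = 266.71 kg/s of sucrose reaches n12, so n12 = 266.71/0.216 = 1234.8 kg/s and vapour = 555.23 kg/s.
The evaporator receives (1−α)·1790 of feed at 0.517 water and removes 0.780 of that water:
0.780×0.517×(1−α)×1790 = 555.23
(1−α) = 555.23/721.84 = 0.7692;  α = 0.2308.
Bypass flow = 0.2308×1790 = 413.14 kg/s.

413.1 kg/s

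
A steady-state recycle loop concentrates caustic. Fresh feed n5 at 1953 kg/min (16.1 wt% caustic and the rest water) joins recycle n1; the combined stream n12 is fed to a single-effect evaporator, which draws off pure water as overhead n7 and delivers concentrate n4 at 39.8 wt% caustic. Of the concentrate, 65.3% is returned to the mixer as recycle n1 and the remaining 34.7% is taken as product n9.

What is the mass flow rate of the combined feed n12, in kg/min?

Overall caustic balance (none leaves overhead): caustic in fresh feed = caustic in product, i.e. 1953×0.161 = (1−0.653)·n4·0.398.
n4 = 314.43/(0.398×0.347) = 2276.8 kg/min.
Recycle n1 = 0.653×2276.8 = 1486.7 kg/min.
Combined feed n12 = 1953 + 1486.7 = 3439.7 kg/min.

3440 kg/min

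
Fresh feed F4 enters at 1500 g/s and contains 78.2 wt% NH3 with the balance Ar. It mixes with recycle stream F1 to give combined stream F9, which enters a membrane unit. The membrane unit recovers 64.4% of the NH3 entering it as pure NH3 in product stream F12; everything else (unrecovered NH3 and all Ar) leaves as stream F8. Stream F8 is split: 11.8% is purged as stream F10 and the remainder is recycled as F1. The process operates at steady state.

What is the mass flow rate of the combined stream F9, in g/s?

Ar enters only via F4 and leaves only via the purge: 1500×0.218 = 0.118×(Ar in F8), and the membrane unit passes all Ar, so Ar in F9 = Ar in F8 = 2771.2 g/s.
NH3 in F9: m_A = 1500×0.782 + (1−0.118)·(1−0.644)·m_A, so m_A = 1173/0.6860 = 1709.9 g/s.
F9 = 1709.9 + 2771.2 = 4481.1 g/s.

4481 g/s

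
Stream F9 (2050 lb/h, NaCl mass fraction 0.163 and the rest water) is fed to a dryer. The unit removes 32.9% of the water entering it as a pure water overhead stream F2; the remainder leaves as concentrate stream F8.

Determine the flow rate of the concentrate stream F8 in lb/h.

1485 lb/h

water entering = 2050×0.837 = 1715.8 lb/h; overhead removed = 0.329×1715.8 = 564.51 lb/h.
Concentrate = 2050 − 564.51 = 1485.5 lb/h.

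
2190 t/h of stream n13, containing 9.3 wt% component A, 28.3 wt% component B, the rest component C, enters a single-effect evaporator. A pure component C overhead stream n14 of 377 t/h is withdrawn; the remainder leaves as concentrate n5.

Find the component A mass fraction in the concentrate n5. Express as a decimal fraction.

component A is not removed: 2190×0.093 = 203.67 t/h of component A enters n5.
Concentrate = 2190 − 377 = 1813 t/h.
Mass fraction = 203.67/1813 = 0.112.

0.112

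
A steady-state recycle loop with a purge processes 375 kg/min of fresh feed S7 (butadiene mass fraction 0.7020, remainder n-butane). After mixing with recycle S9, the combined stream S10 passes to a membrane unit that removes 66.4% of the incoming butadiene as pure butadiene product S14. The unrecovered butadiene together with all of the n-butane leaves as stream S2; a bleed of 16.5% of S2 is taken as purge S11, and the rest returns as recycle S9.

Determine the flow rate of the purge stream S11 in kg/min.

132 kg/min

n-butane enters only via S7 and leaves only via the purge: 375×0.298 = 0.165×(n-butane in S2), and the membrane unit passes all n-butane, so n-butane in S10 = n-butane in S2 = 677.27 kg/min.
butadiene in S10: m_A = 375×0.702 + (1−0.165)·(1−0.664)·m_A, so m_A = 263.25/0.7194 = 365.91 kg/min.
S2 = (1−0.664)×365.91 + 677.27 = 800.22 kg/min.
Purge S11 = 0.165×800.22 = 132.04 kg/min.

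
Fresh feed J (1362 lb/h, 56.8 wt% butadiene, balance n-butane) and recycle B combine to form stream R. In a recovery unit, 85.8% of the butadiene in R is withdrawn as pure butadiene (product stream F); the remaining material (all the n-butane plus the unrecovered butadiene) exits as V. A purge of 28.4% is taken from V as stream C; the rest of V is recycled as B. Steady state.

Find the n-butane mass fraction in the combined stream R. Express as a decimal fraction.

0.706

n-butane enters only via J and leaves only via the purge: 1362×0.432 = 0.284×(n-butane in V), and the recovery unit passes all n-butane, so n-butane in R = n-butane in V = 2071.8 lb/h.
butadiene in R: m_A = 1362×0.568 + (1−0.284)·(1−0.858)·m_A, so m_A = 773.62/0.8983 = 861.17 lb/h.
R = 861.17 + 2071.8 = 2932.9 lb/h.
n-butane fraction in R = 2071.8/2932.9 = 0.706.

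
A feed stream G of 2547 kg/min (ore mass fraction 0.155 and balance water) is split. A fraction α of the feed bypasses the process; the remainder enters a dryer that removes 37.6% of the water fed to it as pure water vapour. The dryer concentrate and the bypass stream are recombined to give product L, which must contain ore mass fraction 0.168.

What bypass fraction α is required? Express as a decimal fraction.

0.756

All 2547×0.155 = 394.79 kg/min of ore reaches L, so L = 394.79/0.168 = 2349.9 kg/min and vapour = 197.09 kg/min.
The evaporator receives (1−α)·2547 of feed at 0.845 water and removes 0.376 of that water:
0.376×0.845×(1−α)×2547 = 197.09
(1−α) = 197.09/809.23 = 0.2436;  α = 0.7564.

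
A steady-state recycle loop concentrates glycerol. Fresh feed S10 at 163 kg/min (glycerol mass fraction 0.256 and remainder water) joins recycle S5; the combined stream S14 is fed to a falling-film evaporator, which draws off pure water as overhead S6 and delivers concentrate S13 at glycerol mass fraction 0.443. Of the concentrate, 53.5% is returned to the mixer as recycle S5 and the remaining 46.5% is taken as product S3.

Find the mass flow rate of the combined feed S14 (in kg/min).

271.4 kg/min

Overall glycerol balance (none leaves overhead): glycerol in fresh feed = glycerol in product, i.e. 163×0.256 = (1−0.535)·S13·0.443.
S13 = 41.728/(0.443×0.465) = 202.57 kg/min.
Recycle S5 = 0.535×202.57 = 108.37 kg/min.
Combined feed S14 = 163 + 108.37 = 271.37 kg/min.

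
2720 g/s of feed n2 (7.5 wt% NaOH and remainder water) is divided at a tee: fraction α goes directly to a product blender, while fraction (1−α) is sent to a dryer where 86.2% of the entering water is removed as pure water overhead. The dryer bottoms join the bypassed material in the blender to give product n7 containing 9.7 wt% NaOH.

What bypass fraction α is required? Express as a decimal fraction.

All 2720×0.075 = 204 g/s of NaOH reaches n7, so n7 = 204/0.097 = 2103.1 g/s and vapour = 616.91 g/s.
The evaporator receives (1−α)·2720 of feed at 0.925 water and removes 0.862 of that water:
0.862×0.925×(1−α)×2720 = 616.91
(1−α) = 616.91/2168.8 = 0.2844;  α = 0.7156.

0.716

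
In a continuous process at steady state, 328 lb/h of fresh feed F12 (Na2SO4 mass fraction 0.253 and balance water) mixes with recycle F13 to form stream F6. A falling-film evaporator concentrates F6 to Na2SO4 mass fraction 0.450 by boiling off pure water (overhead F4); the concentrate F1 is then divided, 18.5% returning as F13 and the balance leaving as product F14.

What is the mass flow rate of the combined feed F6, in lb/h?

369.9 lb/h

Overall Na2SO4 balance (none leaves overhead): Na2SO4 in fresh feed = Na2SO4 in product, i.e. 328×0.253 = (1−0.185)·F1·0.450.
F1 = 82.984/(0.450×0.815) = 226.27 lb/h.
Recycle F13 = 0.185×226.27 = 41.86 lb/h.
Combined feed F6 = 328 + 41.86 = 369.86 lb/h.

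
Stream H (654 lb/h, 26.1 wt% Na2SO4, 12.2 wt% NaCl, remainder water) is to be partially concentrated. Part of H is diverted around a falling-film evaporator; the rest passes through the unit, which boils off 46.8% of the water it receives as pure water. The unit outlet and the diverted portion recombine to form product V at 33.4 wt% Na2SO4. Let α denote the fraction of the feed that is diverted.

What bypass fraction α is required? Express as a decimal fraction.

0.243

All 654×0.261 = 170.69 lb/h of Na2SO4 reaches V, so V = 170.69/0.334 = 511.06 lb/h and vapour = 142.94 lb/h.
The evaporator receives (1−α)·654 of feed at 0.617 water and removes 0.468 of that water:
0.468×0.617×(1−α)×654 = 142.94
(1−α) = 142.94/188.85 = 0.7569;  α = 0.2431.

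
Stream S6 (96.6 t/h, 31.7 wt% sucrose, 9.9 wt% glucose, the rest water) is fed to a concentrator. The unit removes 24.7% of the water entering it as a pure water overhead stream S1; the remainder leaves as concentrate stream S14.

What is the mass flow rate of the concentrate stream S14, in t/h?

82.67 t/h

water entering = 96.6×0.584 = 56.414 t/h; overhead removed = 0.247×56.414 = 13.934 t/h.
Concentrate = 96.6 − 13.934 = 82.666 t/h.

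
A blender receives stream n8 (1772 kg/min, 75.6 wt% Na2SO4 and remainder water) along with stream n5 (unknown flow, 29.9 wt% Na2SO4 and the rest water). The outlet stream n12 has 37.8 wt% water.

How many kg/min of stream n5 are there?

Let n5 be the unknown flow. Total out = 1772 + n5.
water balance: 432.37 + 0.701·n5 = 0.378·(1772 + n5)
(0.701 − 0.378)·n5 = 0.378×1772 − 432.37 = 237.45
n5 = 237.45 / 0.323 = 735.13 kg/min

735.1 kg/min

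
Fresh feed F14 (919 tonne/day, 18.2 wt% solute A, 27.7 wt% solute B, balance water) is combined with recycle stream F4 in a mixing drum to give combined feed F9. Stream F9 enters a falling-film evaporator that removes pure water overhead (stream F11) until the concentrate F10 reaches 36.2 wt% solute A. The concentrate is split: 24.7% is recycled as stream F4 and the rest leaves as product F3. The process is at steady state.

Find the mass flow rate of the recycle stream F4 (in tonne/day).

151.6 tonne/day

Overall solute A balance (none leaves overhead): solute A in fresh feed = solute A in product, i.e. 919×0.182 = (1−0.247)·F10·0.362.
F10 = 167.26/(0.362×0.753) = 613.6 tonne/day.
Recycle F4 = 0.247×613.6 = 151.56 tonne/day.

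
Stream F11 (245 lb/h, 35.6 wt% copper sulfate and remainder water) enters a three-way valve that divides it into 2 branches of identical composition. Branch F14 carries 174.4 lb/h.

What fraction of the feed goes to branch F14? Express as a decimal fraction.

Fraction to F14 = 174.4/245 = 0.7118.

0.712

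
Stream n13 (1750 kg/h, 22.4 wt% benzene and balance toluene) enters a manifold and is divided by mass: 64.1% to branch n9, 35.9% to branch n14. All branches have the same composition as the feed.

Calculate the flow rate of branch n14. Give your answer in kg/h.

628.2 kg/h

Branch n14 flow = 0.359×1750 = 628.25 kg/h.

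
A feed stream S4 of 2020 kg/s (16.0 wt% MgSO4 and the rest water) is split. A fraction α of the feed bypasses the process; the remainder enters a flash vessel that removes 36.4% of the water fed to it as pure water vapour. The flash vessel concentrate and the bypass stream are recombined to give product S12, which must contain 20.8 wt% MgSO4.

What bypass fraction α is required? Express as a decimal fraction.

0.245

All 2020×0.160 = 323.2 kg/s of MgSO4 reaches S12, so S12 = 323.2/0.208 = 1553.8 kg/s and vapour = 466.15 kg/s.
The evaporator receives (1−α)·2020 of feed at 0.840 water and removes 0.364 of that water:
0.364×0.840×(1−α)×2020 = 466.15
(1−α) = 466.15/617.64 = 0.7547;  α = 0.2453.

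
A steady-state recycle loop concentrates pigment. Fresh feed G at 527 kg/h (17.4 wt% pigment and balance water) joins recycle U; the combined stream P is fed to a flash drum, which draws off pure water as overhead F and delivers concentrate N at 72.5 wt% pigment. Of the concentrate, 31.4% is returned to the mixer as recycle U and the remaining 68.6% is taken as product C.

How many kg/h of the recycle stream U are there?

57.89 kg/h

Overall pigment balance (none leaves overhead): pigment in fresh feed = pigment in product, i.e. 527×0.174 = (1−0.314)·N·0.725.
N = 91.698/(0.725×0.686) = 184.37 kg/h.
Recycle U = 0.314×184.37 = 57.893 kg/h.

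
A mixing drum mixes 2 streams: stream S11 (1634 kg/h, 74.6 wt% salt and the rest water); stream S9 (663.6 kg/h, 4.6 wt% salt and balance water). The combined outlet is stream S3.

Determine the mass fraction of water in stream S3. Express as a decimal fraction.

Total flow out = 1634 + 663.6 = 2297.6 kg/h.
water in = 1634×0.254 + 663.6×0.954 = 1048.1 kg/h.
water mass fraction in S3 = 1048.1/2297.6 = 0.456.

0.456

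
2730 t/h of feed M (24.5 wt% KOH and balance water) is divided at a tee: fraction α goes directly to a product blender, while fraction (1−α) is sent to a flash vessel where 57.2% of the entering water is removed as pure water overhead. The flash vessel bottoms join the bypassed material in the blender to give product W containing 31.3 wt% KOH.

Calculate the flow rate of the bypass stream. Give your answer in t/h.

All 2730×0.245 = 668.85 t/h of KOH reaches W, so W = 668.85/0.313 = 2136.9 t/h and vapour = 593.1 t/h.
The evaporator receives (1−α)·2730 of feed at 0.755 water and removes 0.572 of that water:
0.572×0.755×(1−α)×2730 = 593.1
(1−α) = 593.1/1179 = 0.5031;  α = 0.4969.
Bypass flow = 0.4969×2730 = 1356.6 t/h.

1357 t/h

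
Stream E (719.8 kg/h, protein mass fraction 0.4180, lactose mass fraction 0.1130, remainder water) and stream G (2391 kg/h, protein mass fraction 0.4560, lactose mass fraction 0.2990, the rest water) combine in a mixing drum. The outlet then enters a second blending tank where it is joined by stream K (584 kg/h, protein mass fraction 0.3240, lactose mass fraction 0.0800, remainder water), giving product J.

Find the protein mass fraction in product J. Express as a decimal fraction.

0.4277

Overall, product flow = 3694.8 kg/h.
protein in = 719.8×0.418 + 2391×0.456 + 584×0.324 = 1580.4 kg/h.
protein fraction in J = 0.4277.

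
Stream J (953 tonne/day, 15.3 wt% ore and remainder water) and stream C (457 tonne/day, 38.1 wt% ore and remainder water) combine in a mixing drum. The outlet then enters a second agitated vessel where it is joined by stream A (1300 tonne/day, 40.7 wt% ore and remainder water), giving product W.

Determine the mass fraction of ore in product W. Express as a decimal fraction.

Overall, product flow = 2710 tonne/day.
ore in = 953×0.153 + 457×0.381 + 1300×0.407 = 849.03 tonne/day.
ore fraction in W = 0.313.

0.313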